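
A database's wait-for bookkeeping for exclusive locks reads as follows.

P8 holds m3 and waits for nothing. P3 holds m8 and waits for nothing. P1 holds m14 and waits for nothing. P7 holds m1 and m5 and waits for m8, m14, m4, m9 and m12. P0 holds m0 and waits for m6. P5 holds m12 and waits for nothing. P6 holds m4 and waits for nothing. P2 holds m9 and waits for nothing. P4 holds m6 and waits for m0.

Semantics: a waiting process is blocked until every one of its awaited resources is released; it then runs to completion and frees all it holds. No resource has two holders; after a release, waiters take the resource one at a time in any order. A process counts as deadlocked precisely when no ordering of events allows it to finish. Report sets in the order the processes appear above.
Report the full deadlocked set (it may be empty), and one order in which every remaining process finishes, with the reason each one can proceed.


The deadlocked set is P0 and P4.
Key observation: the cycle P0 -> P4 -> P0 can never break — each member waits on the next; no other process is dragged down with it.
The rest can finish in the order P6, P2, P3, P8, P1, P5, P7.
Verifying each step:
  P6: no waits; runs immediately, freeing m4
  P2: no waits; runs immediately, freeing m9
  P3: no waits; runs immediately, freeing m8
  P8: no waits; runs immediately, freeing m3
  P1: no waits; runs immediately, freeing m14
  P5: no waits; runs immediately, freeing m12
  run P7 (all its waits — m8, m14, m4, m9 and m12 — are resolved); releases m1 and m5


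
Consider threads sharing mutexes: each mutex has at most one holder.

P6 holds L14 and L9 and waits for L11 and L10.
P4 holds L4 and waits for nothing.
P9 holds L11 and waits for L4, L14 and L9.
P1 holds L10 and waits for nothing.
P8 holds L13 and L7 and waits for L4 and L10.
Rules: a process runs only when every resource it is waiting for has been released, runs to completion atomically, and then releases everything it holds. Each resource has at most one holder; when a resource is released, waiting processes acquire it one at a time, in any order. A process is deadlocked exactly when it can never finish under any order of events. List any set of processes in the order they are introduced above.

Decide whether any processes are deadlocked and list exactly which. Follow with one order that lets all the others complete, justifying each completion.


Deadlocked set: P6 and P9.
Key observation: the knot is the closed ring of waits P6 -> P9 -> P6; no other process is dragged down with it.
A valid finishing order for the others: P1, P4, P8.
Walking it through:
  P1 waits on nothing -> runs at once and releases L10
  P4 waits on nothing -> runs at once and releases L4
  P8 waits on L4 and L10 — all released -> runs and releases L13 and L7


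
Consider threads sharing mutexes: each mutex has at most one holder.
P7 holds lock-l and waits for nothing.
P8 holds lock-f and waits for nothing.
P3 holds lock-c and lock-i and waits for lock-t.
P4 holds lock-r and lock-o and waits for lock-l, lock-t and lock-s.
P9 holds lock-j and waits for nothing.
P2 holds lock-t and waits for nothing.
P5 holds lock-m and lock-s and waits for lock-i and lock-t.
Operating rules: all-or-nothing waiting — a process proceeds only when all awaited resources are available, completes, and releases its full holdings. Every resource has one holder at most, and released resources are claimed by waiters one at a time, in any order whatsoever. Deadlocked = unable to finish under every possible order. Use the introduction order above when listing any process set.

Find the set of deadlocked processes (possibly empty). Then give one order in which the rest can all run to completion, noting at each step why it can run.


No process is deadlocked.
Key observation: all waits point, directly or indirectly, at processes that can finish, so nothing is permanently blocked.
A valid finishing order for the others: P2, P8, P7, P3, P5, P9, P4.
Check, step by step:
  P2 waits on nothing -> runs at once and releases lock-t
  P8 waits on nothing -> runs at once and releases lock-f
  P7 waits on nothing -> runs at once and releases lock-l
  P3 waits on lock-t — all released -> runs and releases lock-c and lock-i
  P5 waits on lock-i and lock-t — all released -> runs and releases lock-m and lock-s
  P9 waits on nothing -> runs at once and releases lock-j
  P4 waits on lock-l, lock-t and lock-s — all released -> runs and releases lock-r and lock-o


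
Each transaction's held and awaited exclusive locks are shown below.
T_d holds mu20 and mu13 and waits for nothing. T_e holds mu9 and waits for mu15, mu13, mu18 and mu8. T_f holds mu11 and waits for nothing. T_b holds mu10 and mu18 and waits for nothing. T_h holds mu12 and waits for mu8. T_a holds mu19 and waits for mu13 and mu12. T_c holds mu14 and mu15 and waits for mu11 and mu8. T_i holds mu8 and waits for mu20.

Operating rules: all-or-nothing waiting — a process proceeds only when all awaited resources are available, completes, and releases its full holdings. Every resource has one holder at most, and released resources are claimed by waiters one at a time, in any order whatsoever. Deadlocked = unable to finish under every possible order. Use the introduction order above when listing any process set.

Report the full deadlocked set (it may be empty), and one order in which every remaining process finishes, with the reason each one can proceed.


The deadlocked set is empty.
Key observation: although several processes wait, no cycle exists — each chain bottoms out at a free runner.
The rest can finish in the order T_d, T_b, T_i, T_h, T_f, T_c, T_a, T_e.
Step-by-step check:
  T_d waits on nothing -> runs at once and releases mu20 and mu13
  T_b waits on nothing -> runs at once and releases mu10 and mu18
  T_i: everything it awaited (mu20) is free; runs, freeing mu8
  T_h: everything it awaited (mu8) is free; runs, freeing mu12
  T_f waits on nothing -> runs at once and releases mu11
  T_c: everything it awaited (mu11 and mu8) is free; runs, freeing mu14 and mu15
  T_a: everything it awaited (mu13 and mu12) is free; runs, freeing mu19
  T_e: everything it awaited (mu15, mu13, mu18 and mu8) is free; runs, freeing mu9


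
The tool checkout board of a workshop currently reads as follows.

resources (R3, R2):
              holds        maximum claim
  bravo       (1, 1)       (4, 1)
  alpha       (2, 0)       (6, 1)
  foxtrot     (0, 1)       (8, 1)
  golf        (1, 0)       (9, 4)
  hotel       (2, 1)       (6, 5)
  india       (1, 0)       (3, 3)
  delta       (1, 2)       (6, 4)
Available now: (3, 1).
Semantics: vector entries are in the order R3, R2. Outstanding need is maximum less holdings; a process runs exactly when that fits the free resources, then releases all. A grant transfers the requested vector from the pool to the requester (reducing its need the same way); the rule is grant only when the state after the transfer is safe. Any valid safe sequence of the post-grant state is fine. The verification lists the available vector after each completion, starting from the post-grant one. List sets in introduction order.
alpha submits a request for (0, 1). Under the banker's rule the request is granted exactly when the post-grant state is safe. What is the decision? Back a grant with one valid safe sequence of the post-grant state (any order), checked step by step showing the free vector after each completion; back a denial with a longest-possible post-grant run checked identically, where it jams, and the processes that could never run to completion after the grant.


GRANT. The post-grant state is safe; one safe sequence: bravo, alpha, delta, india, hotel, foxtrot, golf.
Key observation: post-grant, (3, 0) remains, and an order beginning with bravo completes everyone.
Step-by-step check of the post-grant state:
  pool = (3, 0)
  bravo needs (3, 0) <= (3, 0) -> finishes; pool += (1, 1) = (4, 1)
  alpha needs (4, 0) <= (4, 1) -> finishes; pool += (2, 1) = (6, 2)
  delta needs (5, 2) <= (6, 2) -> finishes; pool += (1, 2) = (7, 4)
  india needs (2, 3) <= (7, 4) -> finishes; pool += (1, 0) = (8, 4)
  hotel needs (4, 4) <= (8, 4) -> finishes; pool += (2, 1) = (10, 5)
  foxtrot needs (8, 0) <= (10, 5) -> finishes; pool += (0, 1) = (10, 6)
  golf needs (8, 4) <= (10, 6) -> finishes; pool += (1, 0) = (11, 6)


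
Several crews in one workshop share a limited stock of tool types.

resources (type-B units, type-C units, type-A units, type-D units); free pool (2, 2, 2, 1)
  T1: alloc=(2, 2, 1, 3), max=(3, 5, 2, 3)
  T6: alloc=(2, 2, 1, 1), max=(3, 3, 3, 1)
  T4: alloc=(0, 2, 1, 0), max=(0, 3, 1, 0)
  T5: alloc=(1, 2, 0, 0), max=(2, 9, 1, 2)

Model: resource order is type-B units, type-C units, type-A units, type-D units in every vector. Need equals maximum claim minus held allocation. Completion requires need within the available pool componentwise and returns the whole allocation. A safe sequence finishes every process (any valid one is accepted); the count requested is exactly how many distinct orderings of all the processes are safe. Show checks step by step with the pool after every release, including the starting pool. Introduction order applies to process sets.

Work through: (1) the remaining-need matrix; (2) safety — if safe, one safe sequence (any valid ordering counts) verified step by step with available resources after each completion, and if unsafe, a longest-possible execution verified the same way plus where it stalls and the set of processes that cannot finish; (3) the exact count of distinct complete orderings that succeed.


(1) Outstanding need per process (order type-B units, type-C units, type-A units, type-D units):
  T1: (1, 3, 1, 0)
  T6: (1, 1, 2, 0)
  T4: (0, 1, 0, 0)
  T5: (1, 7, 1, 2)
(2) SAFE — a valid safe sequence is T6, T4, T1, T5.
Key observation: at T6 the run first touches a limit — (1, 1, 2, 0) against (2, 2, 2, 1), exact on a resource it actually requests.
Verifying each step:
  pool = (2, 2, 2, 1)
  T6 needs (1, 1, 2, 0) <= (2, 2, 2, 1) -> finishes; pool += (2, 2, 1, 1) = (4, 4, 3, 2)
  T4 needs (0, 1, 0, 0) <= (4, 4, 3, 2) -> finishes; pool += (0, 2, 1, 0) = (4, 6, 4, 2)
  T1 needs (1, 3, 1, 0) <= (4, 6, 4, 2) -> finishes; pool += (2, 2, 1, 3) = (6, 8, 5, 5)
  T5 needs (1, 7, 1, 2) <= (6, 8, 5, 5) -> finishes; pool += (1, 2, 0, 0) = (7, 10, 5, 5)
(3) Precisely 4 of the possible complete orderings are safe sequences.


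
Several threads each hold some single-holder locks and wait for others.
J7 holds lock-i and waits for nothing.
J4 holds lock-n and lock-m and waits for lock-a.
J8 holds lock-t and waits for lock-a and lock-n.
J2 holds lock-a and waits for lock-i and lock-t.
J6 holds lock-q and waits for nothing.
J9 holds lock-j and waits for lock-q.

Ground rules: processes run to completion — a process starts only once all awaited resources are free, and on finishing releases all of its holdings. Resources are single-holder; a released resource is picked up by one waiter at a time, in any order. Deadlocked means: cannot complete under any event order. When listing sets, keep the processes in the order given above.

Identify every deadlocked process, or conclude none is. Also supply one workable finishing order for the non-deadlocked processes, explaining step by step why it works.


Deadlocked set: J4, J8 and J2.
Key observation: the cycle J4 -> J2 -> J8 -> J4 can never break — each member waits on the next; no other process is dragged down with it.
A valid finishing order for the others: J7, J6, J9.
Walking it through:
  J7 waits on nothing -> runs at once and releases lock-i
  J6 waits on nothing -> runs at once and releases lock-q
  run J9 (all its waits — lock-q — are resolved); releases lock-j


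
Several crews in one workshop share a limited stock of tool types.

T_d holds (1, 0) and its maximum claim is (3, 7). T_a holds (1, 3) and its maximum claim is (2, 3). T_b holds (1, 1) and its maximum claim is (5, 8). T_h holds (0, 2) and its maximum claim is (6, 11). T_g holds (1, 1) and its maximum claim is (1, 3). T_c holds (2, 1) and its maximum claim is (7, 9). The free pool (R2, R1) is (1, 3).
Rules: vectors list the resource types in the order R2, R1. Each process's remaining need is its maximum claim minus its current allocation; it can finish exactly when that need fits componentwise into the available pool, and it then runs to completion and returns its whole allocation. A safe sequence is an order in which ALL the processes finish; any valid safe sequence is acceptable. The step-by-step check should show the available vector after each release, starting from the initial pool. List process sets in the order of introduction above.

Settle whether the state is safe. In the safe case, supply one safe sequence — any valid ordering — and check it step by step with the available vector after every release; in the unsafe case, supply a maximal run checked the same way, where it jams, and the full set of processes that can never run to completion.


SAFE, for example via the order T_g, T_a, T_d, T_b, T_c, T_h.
Key observation: at T_d the run first touches a limit — (2, 7) against (3, 7), exact on a resource it actually requests.
Walking it through:
  pool = (1, 3)
  run T_g (needs (0, 2), free (1, 3)); after release of (1, 1) the pool is (2, 4)
  run T_a (needs (1, 0), free (2, 4)); after release of (1, 3) the pool is (3, 7)
  run T_d (needs (2, 7), free (3, 7)); after release of (1, 0) the pool is (4, 7)
  run T_b (needs (4, 7), free (4, 7)); after release of (1, 1) the pool is (5, 8)
  run T_c (needs (5, 8), free (5, 8)); after release of (2, 1) the pool is (7, 9)
  run T_h (needs (6, 9), free (7, 9)); after release of (0, 2) the pool is (7, 11)


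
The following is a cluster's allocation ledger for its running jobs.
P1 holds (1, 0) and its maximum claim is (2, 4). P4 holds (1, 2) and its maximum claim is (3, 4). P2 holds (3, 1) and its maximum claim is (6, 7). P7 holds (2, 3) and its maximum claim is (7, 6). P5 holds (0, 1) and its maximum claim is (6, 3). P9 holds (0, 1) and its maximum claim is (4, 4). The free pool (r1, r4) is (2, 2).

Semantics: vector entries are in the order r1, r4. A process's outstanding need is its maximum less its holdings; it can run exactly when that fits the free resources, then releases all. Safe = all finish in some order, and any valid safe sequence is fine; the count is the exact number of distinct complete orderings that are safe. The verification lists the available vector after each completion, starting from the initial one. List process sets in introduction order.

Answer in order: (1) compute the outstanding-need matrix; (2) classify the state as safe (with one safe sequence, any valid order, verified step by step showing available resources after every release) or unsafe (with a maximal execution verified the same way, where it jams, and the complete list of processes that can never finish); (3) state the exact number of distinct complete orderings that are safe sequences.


(1) Outstanding need per process (order r1, r4):
  P1: (1, 4)
  P4: (2, 2)
  P2: (3, 6)
  P7: (5, 3)
  P5: (6, 2)
  P9: (4, 3)
(2) The state is UNSAFE.
Key observation: after P4, P1, P9 the pool peaks at (4, 5), and each blocked process is short somewhere: P2 on r4; P7 on r1; P5 on r1.
Going as far as possible: P4, P1, P9; after that, nothing fits. Walking it through:
  pool = (2, 2)
  P4: need (2, 2) fits (2, 2); releases (1, 2), pool now (3, 4)
  P1: need (1, 4) fits (3, 4); releases (1, 0), pool now (4, 4)
  P9: need (4, 3) fits (4, 4); releases (0, 1), pool now (4, 5)
  P2 still needs (3, 6) but only (4, 5) is free — short on r4
  P7 still needs (5, 3) but only (4, 5) is free — short on r1
  P5 still needs (6, 2) but only (4, 5) is free — short on r1
Permanently blocked: P2, P7 and P5.
(3) Exactly 0 of the possible complete orderings are safe sequences.


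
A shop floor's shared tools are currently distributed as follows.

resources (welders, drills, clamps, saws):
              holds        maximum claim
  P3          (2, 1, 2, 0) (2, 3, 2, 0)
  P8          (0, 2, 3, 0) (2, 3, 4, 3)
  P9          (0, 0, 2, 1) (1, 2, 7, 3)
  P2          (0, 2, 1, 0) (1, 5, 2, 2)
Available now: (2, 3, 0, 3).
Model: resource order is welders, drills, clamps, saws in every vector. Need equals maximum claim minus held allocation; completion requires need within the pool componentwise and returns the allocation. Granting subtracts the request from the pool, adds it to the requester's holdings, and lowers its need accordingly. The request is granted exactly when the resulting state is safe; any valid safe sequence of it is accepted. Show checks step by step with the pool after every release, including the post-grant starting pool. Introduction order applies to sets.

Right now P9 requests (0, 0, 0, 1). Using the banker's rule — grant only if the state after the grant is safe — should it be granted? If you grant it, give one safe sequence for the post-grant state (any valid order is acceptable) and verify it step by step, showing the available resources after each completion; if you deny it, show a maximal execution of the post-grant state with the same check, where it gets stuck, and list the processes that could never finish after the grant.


DENY — the pretend-granted state is unsafe.
Key observation: after P3, P2 the pool peaks at (4, 6, 3, 2), and each blocked process is short somewhere: P8 on saws; P9 on clamps.
After a pretend grant, a maximal execution: P3, P2 — then nothing else fits. Walking it through:
  pool = (2, 3, 0, 2)
  P3: need (0, 2, 0, 0) fits (2, 3, 0, 2); releases (2, 1, 2, 0), pool now (4, 4, 2, 2)
  P2: need (1, 3, 1, 2) fits (4, 4, 2, 2); releases (0, 2, 1, 0), pool now (4, 6, 3, 2)
  P8 still needs (2, 1, 1, 3) but only (4, 6, 3, 2) is free — short on saws
  P9 still needs (1, 2, 5, 1) but only (4, 6, 3, 2) is free — short on clamps
Had the request been granted, P8 and P9 could never finish.


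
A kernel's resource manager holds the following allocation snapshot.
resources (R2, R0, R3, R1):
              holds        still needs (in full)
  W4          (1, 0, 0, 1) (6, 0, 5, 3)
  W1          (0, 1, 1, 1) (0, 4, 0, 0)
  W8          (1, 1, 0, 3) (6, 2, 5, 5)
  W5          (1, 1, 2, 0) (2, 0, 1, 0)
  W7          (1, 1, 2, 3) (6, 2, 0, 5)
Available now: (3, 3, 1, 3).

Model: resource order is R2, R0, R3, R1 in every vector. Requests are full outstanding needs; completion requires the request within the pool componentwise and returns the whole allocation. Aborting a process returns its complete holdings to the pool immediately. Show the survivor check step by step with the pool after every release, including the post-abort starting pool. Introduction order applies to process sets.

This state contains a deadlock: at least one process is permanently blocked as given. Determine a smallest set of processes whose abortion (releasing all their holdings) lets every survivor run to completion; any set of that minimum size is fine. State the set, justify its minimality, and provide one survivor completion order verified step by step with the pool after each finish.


The answer: abort W8 and W7.
Key observation: the returned (2, 2, 2, 6) from W8 and W7 is what brings W4 — unrunnable before, under any order — into play at step 3.
Why nothing smaller works — every single abort fails: W4 alone leaves W8 blocked (short on R2 and R3); W1 alone leaves W4 blocked (short on R2 and R3); W8 alone leaves W4 blocked (short on R2 and R3); W5 alone leaves W4 blocked (short on R2 and R3); W7 alone leaves W4 blocked (short on R2).
One survivor order: W1, W5, W4. Walking it through (post-abort pool first):
  pool = (5, 5, 3, 9)
  W1 needs (0, 4, 0, 0) <= (5, 5, 3, 9) -> finishes; pool += (0, 1, 1, 1) = (5, 6, 4, 10)
  W5 needs (2, 0, 1, 0) <= (5, 6, 4, 10) -> finishes; pool += (1, 1, 2, 0) = (6, 7, 6, 10)
  W4 needs (6, 0, 5, 3) <= (6, 7, 6, 10) -> finishes; pool += (1, 0, 0, 1) = (7, 7, 6, 11)


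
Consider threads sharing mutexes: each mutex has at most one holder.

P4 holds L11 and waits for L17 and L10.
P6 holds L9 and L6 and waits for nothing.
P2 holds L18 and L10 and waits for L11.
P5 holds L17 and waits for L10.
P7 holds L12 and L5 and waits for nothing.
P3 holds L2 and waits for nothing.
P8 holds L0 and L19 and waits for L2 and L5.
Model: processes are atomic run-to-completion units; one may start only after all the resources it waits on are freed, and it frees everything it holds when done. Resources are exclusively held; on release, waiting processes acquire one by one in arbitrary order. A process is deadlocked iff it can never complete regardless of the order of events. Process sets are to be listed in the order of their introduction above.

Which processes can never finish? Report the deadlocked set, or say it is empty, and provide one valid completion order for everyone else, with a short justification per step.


Deadlocked set: P4, P2 and P5.
Key observation: the cycle P4 -> P2 -> P4 can never break — each member waits on the next; P5 is caught in further circular waits.
A valid finishing order for the others: P3, P7, P6, P8.
Verifying each step:
  P3: no waits; runs immediately, freeing L2
  P7: no waits; runs immediately, freeing L12 and L5
  P6: no waits; runs immediately, freeing L9 and L6
  P8: everything it awaited (L2 and L5) is free; runs, freeing L0 and L19


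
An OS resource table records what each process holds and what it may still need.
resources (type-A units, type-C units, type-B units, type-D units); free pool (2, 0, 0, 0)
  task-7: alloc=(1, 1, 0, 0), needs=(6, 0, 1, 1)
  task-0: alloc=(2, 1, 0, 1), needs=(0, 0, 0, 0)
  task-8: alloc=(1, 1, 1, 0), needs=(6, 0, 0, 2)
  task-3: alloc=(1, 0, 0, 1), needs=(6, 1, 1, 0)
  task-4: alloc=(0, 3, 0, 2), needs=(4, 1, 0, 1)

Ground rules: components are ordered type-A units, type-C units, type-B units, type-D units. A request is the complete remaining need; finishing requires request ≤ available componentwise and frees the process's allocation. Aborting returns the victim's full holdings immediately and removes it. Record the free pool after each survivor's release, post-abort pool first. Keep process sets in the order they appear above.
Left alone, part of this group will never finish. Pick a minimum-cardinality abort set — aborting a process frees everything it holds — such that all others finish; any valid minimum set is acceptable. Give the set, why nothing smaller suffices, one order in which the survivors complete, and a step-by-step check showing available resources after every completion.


The answer: abort task-7 and task-8.
Key observation: the returned (2, 2, 1, 0) from task-7 and task-8 is what brings task-3 — unrunnable before, under any order — into play at step 2.
Why nothing smaller works — every single abort fails: task-7 alone leaves task-8 blocked (short on type-A units); task-0 alone leaves task-7 blocked (short on type-A units and type-B units); task-8 alone leaves task-7 blocked (short on type-A units); task-3 alone leaves task-7 blocked (short on type-A units and type-B units); task-4 alone leaves task-7 blocked (short on type-A units and type-B units).
The survivors complete as task-0, task-3, task-4. Walking it through (starting from the post-abort pool):
  pool = (4, 2, 1, 0)
  task-0: need (0, 0, 0, 0) fits (4, 2, 1, 0); releases (2, 1, 0, 1), pool now (6, 3, 1, 1)
  task-3: need (6, 1, 1, 0) fits (6, 3, 1, 1); releases (1, 0, 0, 1), pool now (7, 3, 1, 2)
  task-4: need (4, 1, 0, 1) fits (7, 3, 1, 2); releases (0, 3, 0, 2), pool now (7, 6, 1, 4)


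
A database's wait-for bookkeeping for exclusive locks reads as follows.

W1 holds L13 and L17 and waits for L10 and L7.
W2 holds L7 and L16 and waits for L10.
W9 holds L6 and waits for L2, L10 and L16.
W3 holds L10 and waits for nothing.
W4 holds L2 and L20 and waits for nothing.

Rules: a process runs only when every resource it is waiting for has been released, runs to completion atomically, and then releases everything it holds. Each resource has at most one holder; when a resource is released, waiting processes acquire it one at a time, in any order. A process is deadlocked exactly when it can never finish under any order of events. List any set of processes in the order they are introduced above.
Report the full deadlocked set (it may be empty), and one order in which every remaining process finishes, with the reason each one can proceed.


The deadlocked set is empty.
Key observation: all waits point, directly or indirectly, at processes that can finish, so nothing is permanently blocked.
A valid finishing order for the others: W3, W4, W2, W9, W1.
Check, step by step:
  W3: no waits; runs immediately, freeing L10
  W4: no waits; runs immediately, freeing L2 and L20
  W2: everything it awaited (L10) is free; runs, freeing L7 and L16
  W9: everything it awaited (L2, L10 and L16) is free; runs, freeing L6
  W1: everything it awaited (L10 and L7) is free; runs, freeing L13 and L17


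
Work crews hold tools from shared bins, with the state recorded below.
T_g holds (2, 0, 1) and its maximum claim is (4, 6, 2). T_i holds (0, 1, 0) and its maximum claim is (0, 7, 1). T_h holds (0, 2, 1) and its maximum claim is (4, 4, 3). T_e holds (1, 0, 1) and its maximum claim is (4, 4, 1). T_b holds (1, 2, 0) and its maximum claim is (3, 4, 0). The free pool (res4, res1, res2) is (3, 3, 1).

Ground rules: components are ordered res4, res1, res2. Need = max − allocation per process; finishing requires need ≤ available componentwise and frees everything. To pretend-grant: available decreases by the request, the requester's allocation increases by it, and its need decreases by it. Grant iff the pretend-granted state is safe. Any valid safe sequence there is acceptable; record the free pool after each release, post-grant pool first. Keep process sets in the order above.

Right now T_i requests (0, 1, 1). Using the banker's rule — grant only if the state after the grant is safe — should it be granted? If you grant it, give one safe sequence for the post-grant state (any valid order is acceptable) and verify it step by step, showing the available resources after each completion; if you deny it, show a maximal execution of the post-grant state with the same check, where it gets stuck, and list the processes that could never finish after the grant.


DENY: after the grant no complete ordering would exist.
Key observation: after T_b, T_e the pool peaks at (5, 4, 1), and each blocked process is short somewhere: T_g on res1; T_i on res1; T_h on res2.
Pretend the grant happened; the run T_b, T_e goes as far as possible. Walking it through:
  pool = (3, 2, 0)
  T_b: need (2, 2, 0) fits (3, 2, 0); releases (1, 2, 0), pool now (4, 4, 0)
  T_e: need (3, 4, 0) fits (4, 4, 0); releases (1, 0, 1), pool now (5, 4, 1)
  T_g cannot run: need (2, 6, 1) vs free (5, 4, 1) (insufficient res1)
  T_i cannot run: need (0, 5, 0) vs free (5, 4, 1) (insufficient res1)
  T_h cannot run: need (4, 2, 2) vs free (5, 4, 1) (insufficient res2)
Post-grant, the permanently blocked set is T_g, T_i and T_h.


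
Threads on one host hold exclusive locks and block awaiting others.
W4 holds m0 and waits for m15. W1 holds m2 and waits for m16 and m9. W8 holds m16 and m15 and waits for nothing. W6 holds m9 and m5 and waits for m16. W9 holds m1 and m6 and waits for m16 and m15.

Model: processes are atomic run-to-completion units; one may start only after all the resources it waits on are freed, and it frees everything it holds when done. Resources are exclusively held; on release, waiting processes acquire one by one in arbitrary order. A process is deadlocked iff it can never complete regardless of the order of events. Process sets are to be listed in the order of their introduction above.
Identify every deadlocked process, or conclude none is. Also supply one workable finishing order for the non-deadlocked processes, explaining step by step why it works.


No process is deadlocked.
Key observation: every chain of waits terminates; starting from the processes that wait on nothing, all the rest unlock in turn.
A valid finishing order for the others: W8, W6, W4, W1, W9.
Walking it through:
  run W8 (it waits on nothing); releases m16 and m15
  W6: everything it awaited (m16) is free; runs, freeing m9 and m5
  W4: everything it awaited (m15) is free; runs, freeing m0
  W1: everything it awaited (m16 and m9) is free; runs, freeing m2
  W9: everything it awaited (m16 and m15) is free; runs, freeing m1 and m6


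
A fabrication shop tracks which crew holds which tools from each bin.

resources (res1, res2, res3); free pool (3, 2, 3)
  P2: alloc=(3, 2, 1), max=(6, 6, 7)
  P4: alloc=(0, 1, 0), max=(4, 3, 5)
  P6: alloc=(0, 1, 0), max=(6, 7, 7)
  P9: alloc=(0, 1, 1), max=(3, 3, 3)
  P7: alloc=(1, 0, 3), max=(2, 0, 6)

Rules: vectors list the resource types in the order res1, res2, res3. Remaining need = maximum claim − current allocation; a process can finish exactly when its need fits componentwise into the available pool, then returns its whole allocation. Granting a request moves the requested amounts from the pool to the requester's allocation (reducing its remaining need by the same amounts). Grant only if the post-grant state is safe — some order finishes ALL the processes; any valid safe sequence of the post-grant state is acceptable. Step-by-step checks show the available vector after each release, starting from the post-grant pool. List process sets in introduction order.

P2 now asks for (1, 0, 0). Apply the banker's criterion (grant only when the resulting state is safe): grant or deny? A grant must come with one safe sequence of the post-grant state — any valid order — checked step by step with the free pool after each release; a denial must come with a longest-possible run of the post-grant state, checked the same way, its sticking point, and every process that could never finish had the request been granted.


DENY — the pretend-granted state is unsafe.
Key observation: after P7, P9 the pool peaks at (3, 3, 7), and each blocked process is short somewhere: P2 on res2; P4 on res1; P6 on res1, res2.
On the post-grant state, P7, P9 is a maximal run — nothing extends it. Check, step by step:
  pool = (2, 2, 3)
  P7 needs (1, 0, 3) <= (2, 2, 3) -> finishes; pool += (1, 0, 3) = (3, 2, 6)
  P9 needs (3, 2, 2) <= (3, 2, 6) -> finishes; pool += (0, 1, 1) = (3, 3, 7)
  P2 cannot run: need (2, 4, 6) vs free (3, 3, 7) (insufficient res2)
  P4 cannot run: need (4, 2, 5) vs free (3, 3, 7) (insufficient res1)
  P6 cannot run: need (6, 6, 7) vs free (3, 3, 7) (insufficient res1 and res2)
Post-grant, the permanently blocked set is P2, P4 and P6.


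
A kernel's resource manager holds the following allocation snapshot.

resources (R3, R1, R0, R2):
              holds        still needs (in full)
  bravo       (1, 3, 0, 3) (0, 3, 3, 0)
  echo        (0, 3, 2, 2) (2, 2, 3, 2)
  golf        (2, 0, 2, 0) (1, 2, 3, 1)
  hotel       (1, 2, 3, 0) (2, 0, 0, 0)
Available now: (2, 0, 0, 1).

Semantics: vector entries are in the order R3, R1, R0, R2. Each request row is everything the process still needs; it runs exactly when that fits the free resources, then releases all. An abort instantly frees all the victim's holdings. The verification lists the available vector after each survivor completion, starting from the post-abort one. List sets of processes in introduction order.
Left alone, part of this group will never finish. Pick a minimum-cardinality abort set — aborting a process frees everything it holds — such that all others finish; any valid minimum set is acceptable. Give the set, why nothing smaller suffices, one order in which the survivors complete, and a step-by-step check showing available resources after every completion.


Abort bravo.
Key observation: no ordering could ever have run echo before the abort of bravo; with (1, 3, 0, 3) back in the pool it fits at step 2.
No smaller set exists: with zero aborts the deadlock remains.
Survivors finish in the order: hotel, echo, golf. Check, step by step (pool after the aborts first):
  pool = (3, 3, 0, 4)
  hotel needs (2, 0, 0, 0) <= (3, 3, 0, 4) -> finishes; pool += (1, 2, 3, 0) = (4, 5, 3, 4)
  echo needs (2, 2, 3, 2) <= (4, 5, 3, 4) -> finishes; pool += (0, 3, 2, 2) = (4, 8, 5, 6)
  golf needs (1, 2, 3, 1) <= (4, 8, 5, 6) -> finishes; pool += (2, 0, 2, 0) = (6, 8, 7, 6)


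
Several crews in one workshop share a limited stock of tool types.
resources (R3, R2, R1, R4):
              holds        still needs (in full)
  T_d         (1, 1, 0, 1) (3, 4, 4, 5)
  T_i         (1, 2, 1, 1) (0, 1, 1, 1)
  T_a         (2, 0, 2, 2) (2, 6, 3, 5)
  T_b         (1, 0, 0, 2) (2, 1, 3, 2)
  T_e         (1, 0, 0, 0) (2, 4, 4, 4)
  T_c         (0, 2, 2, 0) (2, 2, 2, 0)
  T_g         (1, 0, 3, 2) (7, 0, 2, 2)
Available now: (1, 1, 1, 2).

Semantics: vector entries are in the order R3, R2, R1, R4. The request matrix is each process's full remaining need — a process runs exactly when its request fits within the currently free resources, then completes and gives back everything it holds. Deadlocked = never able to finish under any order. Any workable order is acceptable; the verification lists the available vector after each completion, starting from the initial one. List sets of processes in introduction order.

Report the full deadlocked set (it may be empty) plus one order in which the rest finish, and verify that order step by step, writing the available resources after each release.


Nothing here is deadlocked.
Key observation: the pool covers T_i at once, and every later process fits after earlier releases.
One completion order for the rest: T_i, T_c, T_b, T_d, T_a, T_e, T_g. Verifying each step:
  pool = (1, 1, 1, 2)
  run T_i (needs (0, 1, 1, 1), free (1, 1, 1, 2)); after release of (1, 2, 1, 1) the pool is (2, 3, 2, 3)
  run T_c (needs (2, 2, 2, 0), free (2, 3, 2, 3)); after release of (0, 2, 2, 0) the pool is (2, 5, 4, 3)
  run T_b (needs (2, 1, 3, 2), free (2, 5, 4, 3)); after release of (1, 0, 0, 2) the pool is (3, 5, 4, 5)
  run T_d (needs (3, 4, 4, 5), free (3, 5, 4, 5)); after release of (1, 1, 0, 1) the pool is (4, 6, 4, 6)
  run T_a (needs (2, 6, 3, 5), free (4, 6, 4, 6)); after release of (2, 0, 2, 2) the pool is (6, 6, 6, 8)
  run T_e (needs (2, 4, 4, 4), free (6, 6, 6, 8)); after release of (1, 0, 0, 0) the pool is (7, 6, 6, 8)
  run T_g (needs (7, 0, 2, 2), free (7, 6, 6, 8)); after release of (1, 0, 3, 2) the pool is (8, 6, 9, 10)


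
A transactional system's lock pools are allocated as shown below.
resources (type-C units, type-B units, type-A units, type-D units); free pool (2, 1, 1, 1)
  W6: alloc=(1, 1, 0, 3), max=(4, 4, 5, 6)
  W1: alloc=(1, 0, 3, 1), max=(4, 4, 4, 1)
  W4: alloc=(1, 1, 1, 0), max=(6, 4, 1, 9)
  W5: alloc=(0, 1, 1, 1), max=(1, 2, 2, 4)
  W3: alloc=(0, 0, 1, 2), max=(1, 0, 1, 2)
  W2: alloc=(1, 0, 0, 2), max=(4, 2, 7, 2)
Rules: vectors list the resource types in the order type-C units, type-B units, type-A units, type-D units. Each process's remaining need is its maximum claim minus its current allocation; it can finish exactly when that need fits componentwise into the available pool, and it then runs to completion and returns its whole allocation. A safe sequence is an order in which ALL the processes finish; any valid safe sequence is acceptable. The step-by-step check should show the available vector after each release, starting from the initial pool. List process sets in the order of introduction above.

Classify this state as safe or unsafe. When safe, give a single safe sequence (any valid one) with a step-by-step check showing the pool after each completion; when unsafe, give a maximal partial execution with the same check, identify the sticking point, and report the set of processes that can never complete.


The state is UNSAFE.
Key observation: even finishing W3, W5 leaves just (2, 2, 3, 4) free — too little type-C units for any of the remaining processes.
Going as far as possible: W3, W5; after that, nothing fits. Walking it through:
  pool = (2, 1, 1, 1)
  W3: need (1, 0, 0, 0) fits (2, 1, 1, 1); releases (0, 0, 1, 2), pool now (2, 1, 2, 3)
  W5: need (1, 1, 1, 3) fits (2, 1, 2, 3); releases (0, 1, 1, 1), pool now (2, 2, 3, 4)
  W6 still needs (3, 3, 5, 3) but only (2, 2, 3, 4) is free — short on type-C units, type-B units and type-A units
  W1 still needs (3, 4, 1, 0) but only (2, 2, 3, 4) is free — short on type-C units and type-B units
  W4 still needs (5, 3, 0, 9) but only (2, 2, 3, 4) is free — short on type-C units, type-B units and type-D units
  W2 still needs (3, 2, 7, 0) but only (2, 2, 3, 4) is free — short on type-C units and type-A units
Permanently blocked: W6, W1, W4 and W2.


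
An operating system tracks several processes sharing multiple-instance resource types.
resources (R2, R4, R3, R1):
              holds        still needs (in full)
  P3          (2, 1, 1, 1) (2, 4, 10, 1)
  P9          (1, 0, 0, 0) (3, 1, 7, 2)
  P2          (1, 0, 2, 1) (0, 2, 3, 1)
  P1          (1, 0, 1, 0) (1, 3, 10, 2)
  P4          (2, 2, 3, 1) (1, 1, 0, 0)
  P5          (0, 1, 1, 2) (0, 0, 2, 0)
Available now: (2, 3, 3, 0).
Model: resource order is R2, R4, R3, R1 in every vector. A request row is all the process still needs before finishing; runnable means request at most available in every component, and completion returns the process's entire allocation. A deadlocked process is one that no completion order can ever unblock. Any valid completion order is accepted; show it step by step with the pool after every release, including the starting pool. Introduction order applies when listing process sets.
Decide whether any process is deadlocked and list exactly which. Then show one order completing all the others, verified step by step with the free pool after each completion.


Deadlocked: P3 and P1.
Key observation: after P4, P2, P9, P5 complete, (6, 6, 9, 4) is the best the pool ever gets, yet each leftover process wants more R3.
One completion order for the rest: P4, P2, P9, P5. Verifying each step:
  pool = (2, 3, 3, 0)
  P4: need (1, 1, 0, 0) fits (2, 3, 3, 0); releases (2, 2, 3, 1), pool now (4, 5, 6, 1)
  P2: need (0, 2, 3, 1) fits (4, 5, 6, 1); releases (1, 0, 2, 1), pool now (5, 5, 8, 2)
  P9: need (3, 1, 7, 2) fits (5, 5, 8, 2); releases (1, 0, 0, 0), pool now (6, 5, 8, 2)
  P5: need (0, 0, 2, 0) fits (6, 5, 8, 2); releases (0, 1, 1, 2), pool now (6, 6, 9, 4)
None of the blocked processes ever fits:
  blocked: P3 wants (2, 4, 10, 1), pool (6, 6, 9, 4) — not enough R3
  blocked: P1 wants (1, 3, 10, 2), pool (6, 6, 9, 4) — not enough R3


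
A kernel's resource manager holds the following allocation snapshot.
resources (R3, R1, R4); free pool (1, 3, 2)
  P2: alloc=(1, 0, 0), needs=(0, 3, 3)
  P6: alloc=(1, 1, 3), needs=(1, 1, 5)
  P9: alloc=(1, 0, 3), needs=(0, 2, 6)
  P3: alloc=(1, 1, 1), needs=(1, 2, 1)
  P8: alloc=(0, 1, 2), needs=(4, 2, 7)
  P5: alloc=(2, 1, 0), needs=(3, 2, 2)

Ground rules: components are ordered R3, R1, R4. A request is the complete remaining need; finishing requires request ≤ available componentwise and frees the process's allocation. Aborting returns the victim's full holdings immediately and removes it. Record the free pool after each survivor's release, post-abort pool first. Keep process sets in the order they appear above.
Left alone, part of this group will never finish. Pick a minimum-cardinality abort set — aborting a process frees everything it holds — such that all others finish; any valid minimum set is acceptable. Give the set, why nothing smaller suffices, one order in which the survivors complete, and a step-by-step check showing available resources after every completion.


Minimum abort set: P6.
Key observation: before aborting P6, P9 was permanently blocked — no order could ever run it; afterwards it completes at step 4.
No smaller set exists: with zero aborts the deadlock remains.
The survivors complete as P3, P2, P5, P9, P8. Step-by-step check (starting from the post-abort pool):
  pool = (2, 4, 5)
  run P3 (needs (1, 2, 1), free (2, 4, 5)); after release of (1, 1, 1) the pool is (3, 5, 6)
  run P2 (needs (0, 3, 3), free (3, 5, 6)); after release of (1, 0, 0) the pool is (4, 5, 6)
  run P5 (needs (3, 2, 2), free (4, 5, 6)); after release of (2, 1, 0) the pool is (6, 6, 6)
  run P9 (needs (0, 2, 6), free (6, 6, 6)); after release of (1, 0, 3) the pool is (7, 6, 9)
  run P8 (needs (4, 2, 7), free (7, 6, 9)); after release of (0, 1, 2) the pool is (7, 7, 11)
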